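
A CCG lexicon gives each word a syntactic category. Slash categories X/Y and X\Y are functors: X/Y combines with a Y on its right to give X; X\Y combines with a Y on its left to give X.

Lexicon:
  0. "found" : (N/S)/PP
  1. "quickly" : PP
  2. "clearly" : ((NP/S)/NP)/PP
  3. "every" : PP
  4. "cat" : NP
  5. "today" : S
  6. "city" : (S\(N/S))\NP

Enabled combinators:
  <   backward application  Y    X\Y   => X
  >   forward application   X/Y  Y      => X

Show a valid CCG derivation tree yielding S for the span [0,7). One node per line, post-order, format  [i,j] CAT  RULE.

[0,1] (N/S)/PP  lex  "found"
[1,2] PP  lex  "quickly"
[0,2] N/S  >  k=1
[2,3] ((NP/S)/NP)/PP  lex  "clearly"
[3,4] PP  lex  "every"
[2,4] (NP/S)/NP  >  k=3
[4,5] NP  lex  "cat"
[2,5] NP/S  >  k=4
[5,6] S  lex  "today"
[2,6] NP  >  k=5
[6,7] (S\(N/S))\NP  lex  "city"
[2,7] S\(N/S)  <  k=6
[0,7] S  <  k=2

[0,7] S   <
  [0,2] N/S   >
    [0,1] "found" : (N/S)/PP
    [1,2] "quickly" : PP
  [2,7] S\(N/S)   <
    [2,6] NP   >
      [2,5] NP/S   >
        [2,4] (NP/S)/NP   >
          [2,3] "clearly" : ((NP/S)/NP)/PP
          [3,4] "every" : PP
        [4,5] "cat" : NP
      [5,6] "today" : S
    [6,7] "city" : (S\(N/S))\NP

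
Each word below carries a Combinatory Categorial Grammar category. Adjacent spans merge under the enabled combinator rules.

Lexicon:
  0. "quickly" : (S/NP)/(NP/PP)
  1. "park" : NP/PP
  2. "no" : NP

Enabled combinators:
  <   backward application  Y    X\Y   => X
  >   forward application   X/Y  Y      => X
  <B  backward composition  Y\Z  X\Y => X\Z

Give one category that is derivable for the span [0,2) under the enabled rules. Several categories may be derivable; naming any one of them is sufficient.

S/NP

[0,3] S   >
  [0,2] S/NP   >
    [0,1] "quickly" : (S/NP)/(NP/PP)
    [1,2] "park" : NP/PP
  [2,3] "no" : NP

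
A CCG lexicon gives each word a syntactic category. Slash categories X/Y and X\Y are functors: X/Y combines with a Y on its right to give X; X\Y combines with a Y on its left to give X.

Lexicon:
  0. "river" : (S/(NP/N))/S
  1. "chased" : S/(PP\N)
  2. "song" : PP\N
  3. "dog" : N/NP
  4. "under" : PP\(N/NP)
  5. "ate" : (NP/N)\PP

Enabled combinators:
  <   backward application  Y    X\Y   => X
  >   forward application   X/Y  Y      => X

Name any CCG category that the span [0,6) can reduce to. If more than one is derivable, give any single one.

[0,6] S   >
  [0,3] S/(NP/N)   >
    [0,1] "river" : (S/(NP/N))/S
    [1,3] S   >
      [1,2] "chased" : S/(PP\N)
      [2,3] "song" : PP\N
  [3,6] NP/N   <
    [3,5] PP   <
      [3,4] "dog" : N/NP
      [4,5] "under" : PP\(N/NP)
    [5,6] "ate" : (NP/N)\PP

S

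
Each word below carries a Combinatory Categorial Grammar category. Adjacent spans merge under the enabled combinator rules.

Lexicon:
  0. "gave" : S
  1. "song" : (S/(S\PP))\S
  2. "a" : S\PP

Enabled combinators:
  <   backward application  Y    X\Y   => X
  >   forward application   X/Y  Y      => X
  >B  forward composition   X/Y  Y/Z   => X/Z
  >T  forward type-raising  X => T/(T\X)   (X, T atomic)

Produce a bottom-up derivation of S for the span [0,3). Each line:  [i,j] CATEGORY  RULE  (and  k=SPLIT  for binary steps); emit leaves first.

[0,1] S  lex  "gave"
[1,2] (S/(S\PP))\S  lex  "song"
[0,2] S/(S\PP)  <  k=1
[2,3] S\PP  lex  "a"
[0,3] S  >  k=2

[0,3] S   >
  [0,2] S/(S\PP)   <
    [0,1] "gave" : S
    [1,2] "song" : (S/(S\PP))\S
  [2,3] "a" : S\PP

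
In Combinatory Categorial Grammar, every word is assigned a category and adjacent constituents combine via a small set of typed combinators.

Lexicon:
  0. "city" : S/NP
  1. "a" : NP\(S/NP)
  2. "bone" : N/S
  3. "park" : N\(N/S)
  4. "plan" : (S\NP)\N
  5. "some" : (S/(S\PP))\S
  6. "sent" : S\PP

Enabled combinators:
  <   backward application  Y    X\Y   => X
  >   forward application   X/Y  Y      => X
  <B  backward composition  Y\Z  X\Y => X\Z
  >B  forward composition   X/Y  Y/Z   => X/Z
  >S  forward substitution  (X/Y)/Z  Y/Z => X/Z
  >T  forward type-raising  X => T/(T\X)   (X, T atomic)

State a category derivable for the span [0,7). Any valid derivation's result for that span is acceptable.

[0,7] S   >
  [0,6] S/(S\PP)   <
    [0,5] S   <
      [0,2] NP   <
        [0,1] "city" : S/NP
        [1,2] "a" : NP\(S/NP)
      [2,5] S\NP   <
        [2,4] N   <
          [2,3] "bone" : N/S
          [3,4] "park" : N\(N/S)
        [4,5] "plan" : (S\NP)\N
    [5,6] "some" : (S/(S\PP))\S
  [6,7] "sent" : S\PP

S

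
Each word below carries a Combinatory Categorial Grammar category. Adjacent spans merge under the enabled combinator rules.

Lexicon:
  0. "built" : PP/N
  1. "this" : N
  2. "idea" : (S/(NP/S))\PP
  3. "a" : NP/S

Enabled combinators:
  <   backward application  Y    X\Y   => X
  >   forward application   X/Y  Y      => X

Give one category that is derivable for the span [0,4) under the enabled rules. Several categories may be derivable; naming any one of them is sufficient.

[0,4] S   >
  [0,3] S/(NP/S)   <
    [0,2] PP   >
      [0,1] "built" : PP/N
      [1,2] "this" : N
    [2,3] "idea" : (S/(NP/S))\PP
  [3,4] "a" : NP/S

S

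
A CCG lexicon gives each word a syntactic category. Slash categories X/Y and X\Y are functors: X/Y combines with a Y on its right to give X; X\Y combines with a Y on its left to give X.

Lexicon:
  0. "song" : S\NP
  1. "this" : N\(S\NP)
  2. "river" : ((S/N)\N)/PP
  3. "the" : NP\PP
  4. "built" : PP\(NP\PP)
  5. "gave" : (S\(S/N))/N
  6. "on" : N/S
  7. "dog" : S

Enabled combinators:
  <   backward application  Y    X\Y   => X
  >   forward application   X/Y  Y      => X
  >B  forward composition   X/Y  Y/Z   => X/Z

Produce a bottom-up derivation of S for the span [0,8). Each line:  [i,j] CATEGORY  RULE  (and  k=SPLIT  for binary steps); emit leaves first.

[0,1] S\NP  lex  "song"
[1,2] N\(S\NP)  lex  "this"
[0,2] N  <  k=1
[2,3] ((S/N)\N)/PP  lex  "river"
[3,4] NP\PP  lex  "the"
[4,5] PP\(NP\PP)  lex  "built"
[3,5] PP  <  k=4
[2,5] (S/N)\N  >  k=3
[0,5] S/N  <  k=2
[5,6] (S\(S/N))/N  lex  "gave"
[6,7] N/S  lex  "on"
[7,8] S  lex  "dog"
[6,8] N  >  k=7
[5,8] S\(S/N)  >  k=6
[0,8] S  <  k=5

[0,8] S   <
  [0,5] S/N   <
    [0,2] N   <
      [0,1] "song" : S\NP
      [1,2] "this" : N\(S\NP)
    [2,5] (S/N)\N   >
      [2,3] "river" : ((S/N)\N)/PP
      [3,5] PP   <
        [3,4] "the" : NP\PP
        [4,5] "built" : PP\(NP\PP)
  [5,8] S\(S/N)   >
    [5,6] "gave" : (S\(S/N))/N
    [6,8] N   >
      [6,7] "on" : N/S
      [7,8] "dog" : S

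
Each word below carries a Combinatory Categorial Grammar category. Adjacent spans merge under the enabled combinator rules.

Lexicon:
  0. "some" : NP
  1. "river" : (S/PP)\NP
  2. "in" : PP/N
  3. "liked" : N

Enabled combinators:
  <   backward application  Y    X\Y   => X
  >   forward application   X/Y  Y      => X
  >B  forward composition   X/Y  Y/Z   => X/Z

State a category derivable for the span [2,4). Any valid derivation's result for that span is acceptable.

[0,4] S   >
  [0,2] S/PP   <
    [0,1] "some" : NP
    [1,2] "river" : (S/PP)\NP
  [2,4] PP   >
    [2,3] "in" : PP/N
    [3,4] "liked" : N

PP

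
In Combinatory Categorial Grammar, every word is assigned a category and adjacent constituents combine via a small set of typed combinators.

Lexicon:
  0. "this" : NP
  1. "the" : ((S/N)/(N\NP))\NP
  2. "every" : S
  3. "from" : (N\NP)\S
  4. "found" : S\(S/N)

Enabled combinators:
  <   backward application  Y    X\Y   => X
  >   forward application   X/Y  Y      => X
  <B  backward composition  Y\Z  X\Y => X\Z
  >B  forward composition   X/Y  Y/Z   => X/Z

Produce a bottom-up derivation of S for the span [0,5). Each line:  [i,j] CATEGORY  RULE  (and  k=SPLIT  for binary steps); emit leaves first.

[0,5] S   <
  [0,4] S/N   >
    [0,2] (S/N)/(N\NP)   <
      [0,1] "this" : NP
      [1,2] "the" : ((S/N)/(N\NP))\NP
    [2,4] N\NP   <
      [2,3] "every" : S
      [3,4] "from" : (N\NP)\S
  [4,5] "found" : S\(S/N)

[0,1] NP  lex  "this"
[1,2] ((S/N)/(N\NP))\NP  lex  "the"
[0,2] (S/N)/(N\NP)  <  k=1
[2,3] S  lex  "every"
[3,4] (N\NP)\S  lex  "from"
[2,4] N\NP  <  k=3
[0,4] S/N  >  k=2
[4,5] S\(S/N)  lex  "found"
[0,5] S  <  k=4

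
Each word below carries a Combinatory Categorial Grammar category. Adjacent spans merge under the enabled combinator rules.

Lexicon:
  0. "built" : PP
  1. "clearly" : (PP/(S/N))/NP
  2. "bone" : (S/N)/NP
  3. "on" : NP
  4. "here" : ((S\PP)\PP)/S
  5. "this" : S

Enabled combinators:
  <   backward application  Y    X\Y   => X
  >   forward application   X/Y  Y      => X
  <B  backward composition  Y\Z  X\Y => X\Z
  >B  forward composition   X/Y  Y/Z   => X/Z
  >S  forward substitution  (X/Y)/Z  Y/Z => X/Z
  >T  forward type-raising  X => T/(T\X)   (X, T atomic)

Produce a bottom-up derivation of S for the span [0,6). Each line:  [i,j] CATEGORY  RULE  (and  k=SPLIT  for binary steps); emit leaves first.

[0,6] S   >
  [0,1] S/(S\PP)   >T
    [0,1] "built" : PP
  [1,6] S\PP   <
    [1,4] PP   >
      [1,3] PP/NP   >S
        [1,2] "clearly" : (PP/(S/N))/NP
        [2,3] "bone" : (S/N)/NP
      [3,4] "on" : NP
    [4,6] (S\PP)\PP   >
      [4,5] "here" : ((S\PP)\PP)/S
      [5,6] "this" : S

[0,1] PP  lex  "built"
[0,1] S/(S\PP)  >T
[1,2] (PP/(S/N))/NP  lex  "clearly"
[2,3] (S/N)/NP  lex  "bone"
[1,3] PP/NP  >S  k=2
[3,4] NP  lex  "on"
[1,4] PP  >  k=3
[4,5] ((S\PP)\PP)/S  lex  "here"
[5,6] S  lex  "this"
[4,6] (S\PP)\PP  >  k=5
[1,6] S\PP  <  k=4
[0,6] S  >  k=1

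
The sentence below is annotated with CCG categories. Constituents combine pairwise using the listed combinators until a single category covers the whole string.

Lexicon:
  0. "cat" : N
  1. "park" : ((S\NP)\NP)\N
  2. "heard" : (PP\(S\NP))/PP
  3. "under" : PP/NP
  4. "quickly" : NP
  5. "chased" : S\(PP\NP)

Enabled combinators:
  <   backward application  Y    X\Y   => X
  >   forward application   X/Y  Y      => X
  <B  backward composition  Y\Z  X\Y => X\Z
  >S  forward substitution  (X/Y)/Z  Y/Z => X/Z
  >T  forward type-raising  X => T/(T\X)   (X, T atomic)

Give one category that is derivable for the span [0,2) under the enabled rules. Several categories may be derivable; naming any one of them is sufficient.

(S\NP)\NP

[0,6] S   <
  [0,5] PP\NP   <B
    [0,2] (S\NP)\NP   <
      [0,1] "cat" : N
      [1,2] "park" : ((S\NP)\NP)\N
    [2,5] PP\(S\NP)   >
      [2,3] "heard" : (PP\(S\NP))/PP
      [3,5] PP   >
        [3,4] "under" : PP/NP
        [4,5] "quickly" : NP
  [5,6] "chased" : S\(PP\NP)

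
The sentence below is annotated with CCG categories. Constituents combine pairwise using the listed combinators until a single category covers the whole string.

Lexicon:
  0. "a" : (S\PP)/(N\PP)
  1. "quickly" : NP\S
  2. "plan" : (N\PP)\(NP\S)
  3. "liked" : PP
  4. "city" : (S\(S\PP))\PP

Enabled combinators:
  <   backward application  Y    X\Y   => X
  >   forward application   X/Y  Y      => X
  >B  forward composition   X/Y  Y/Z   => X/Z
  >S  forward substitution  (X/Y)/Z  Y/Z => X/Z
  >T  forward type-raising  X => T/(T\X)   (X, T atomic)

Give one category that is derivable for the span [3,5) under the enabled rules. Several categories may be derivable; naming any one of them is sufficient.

[0,5] S   <
  [0,3] S\PP   >
    [0,1] "a" : (S\PP)/(N\PP)
    [1,3] N\PP   <
      [1,2] "quickly" : NP\S
      [2,3] "plan" : (N\PP)\(NP\S)
  [3,5] S\(S\PP)   <
    [3,4] "liked" : PP
    [4,5] "city" : (S\(S\PP))\PP

S\(S\PP)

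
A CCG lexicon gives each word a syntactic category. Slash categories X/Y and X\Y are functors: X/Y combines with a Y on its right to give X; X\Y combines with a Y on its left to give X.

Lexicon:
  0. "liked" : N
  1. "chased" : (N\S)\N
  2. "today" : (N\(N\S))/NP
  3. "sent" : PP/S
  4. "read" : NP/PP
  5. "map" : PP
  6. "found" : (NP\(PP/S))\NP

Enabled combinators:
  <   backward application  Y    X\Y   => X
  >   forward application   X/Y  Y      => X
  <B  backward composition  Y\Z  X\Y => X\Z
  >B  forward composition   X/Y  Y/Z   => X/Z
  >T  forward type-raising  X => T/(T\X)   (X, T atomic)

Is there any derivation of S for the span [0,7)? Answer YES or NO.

NO

N (N\S)\N (N\(N\S))/NP PP/S NP/PP PP (NP\(PP/S))\NP
CKY chart[0,7] = {N, N/(N\N), NP/(NP\N), PP/(PP\N), S/(S\N)}; S ∉ chart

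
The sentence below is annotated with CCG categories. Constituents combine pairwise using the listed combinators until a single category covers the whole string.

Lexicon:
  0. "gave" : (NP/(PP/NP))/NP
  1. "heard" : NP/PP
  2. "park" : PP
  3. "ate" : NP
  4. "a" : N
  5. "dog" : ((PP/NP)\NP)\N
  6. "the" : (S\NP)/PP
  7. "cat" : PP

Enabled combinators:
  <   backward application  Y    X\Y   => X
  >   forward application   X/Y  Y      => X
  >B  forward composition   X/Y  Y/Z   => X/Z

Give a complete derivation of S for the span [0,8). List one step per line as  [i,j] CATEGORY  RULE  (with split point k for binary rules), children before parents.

[0,1] (NP/(PP/NP))/NP  lex  "gave"
[1,2] NP/PP  lex  "heard"
[2,3] PP  lex  "park"
[1,3] NP  >  k=2
[0,3] NP/(PP/NP)  >  k=1
[3,4] NP  lex  "ate"
[4,5] N  lex  "a"
[5,6] ((PP/NP)\NP)\N  lex  "dog"
[4,6] (PP/NP)\NP  <  k=5
[3,6] PP/NP  <  k=4
[0,6] NP  >  k=3
[6,7] (S\NP)/PP  lex  "the"
[7,8] PP  lex  "cat"
[6,8] S\NP  >  k=7
[0,8] S  <  k=6

[0,8] S   <
  [0,6] NP   >
    [0,3] NP/(PP/NP)   >
      [0,1] "gave" : (NP/(PP/NP))/NP
      [1,3] NP   >
        [1,2] "heard" : NP/PP
        [2,3] "park" : PP
    [3,6] PP/NP   <
      [3,4] "ate" : NP
      [4,6] (PP/NP)\NP   <
        [4,5] "a" : N
        [5,6] "dog" : ((PP/NP)\NP)\N
  [6,8] S\NP   >
    [6,7] "the" : (S\NP)/PP
    [7,8] "cat" : PP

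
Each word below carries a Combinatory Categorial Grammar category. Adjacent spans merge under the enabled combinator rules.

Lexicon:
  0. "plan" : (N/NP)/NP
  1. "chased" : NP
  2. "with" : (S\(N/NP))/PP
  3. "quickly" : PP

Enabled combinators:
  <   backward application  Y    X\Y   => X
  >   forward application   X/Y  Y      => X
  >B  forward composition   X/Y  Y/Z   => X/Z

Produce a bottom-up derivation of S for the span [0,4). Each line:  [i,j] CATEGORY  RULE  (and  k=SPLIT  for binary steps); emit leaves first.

[0,1] (N/NP)/NP  lex  "plan"
[1,2] NP  lex  "chased"
[0,2] N/NP  >  k=1
[2,3] (S\(N/NP))/PP  lex  "with"
[3,4] PP  lex  "quickly"
[2,4] S\(N/NP)  >  k=3
[0,4] S  <  k=2

[0,4] S   <
  [0,2] N/NP   >
    [0,1] "plan" : (N/NP)/NP
    [1,2] "chased" : NP
  [2,4] S\(N/NP)   >
    [2,3] "with" : (S\(N/NP))/PP
    [3,4] "quickly" : PP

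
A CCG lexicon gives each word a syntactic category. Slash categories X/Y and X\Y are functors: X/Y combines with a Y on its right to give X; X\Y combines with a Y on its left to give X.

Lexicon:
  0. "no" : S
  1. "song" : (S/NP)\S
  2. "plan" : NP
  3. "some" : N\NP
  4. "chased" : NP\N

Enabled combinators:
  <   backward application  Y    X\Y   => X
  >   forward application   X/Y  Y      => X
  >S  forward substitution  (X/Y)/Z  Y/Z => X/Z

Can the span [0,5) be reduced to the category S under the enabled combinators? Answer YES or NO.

[0,5] S   >
  [0,2] S/NP   <
    [0,1] "no" : S
    [1,2] "song" : (S/NP)\S
  [2,5] NP   <
    [2,4] N   <
      [2,3] "plan" : NP
      [3,4] "some" : N\NP
    [4,5] "chased" : NP\N

YES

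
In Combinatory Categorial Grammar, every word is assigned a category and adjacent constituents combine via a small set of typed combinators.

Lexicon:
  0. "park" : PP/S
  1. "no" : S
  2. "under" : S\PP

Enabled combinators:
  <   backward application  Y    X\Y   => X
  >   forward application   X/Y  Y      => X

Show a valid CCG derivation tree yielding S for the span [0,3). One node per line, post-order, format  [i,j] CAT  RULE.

[0,1] PP/S  lex  "park"
[1,2] S  lex  "no"
[0,2] PP  >  k=1
[2,3] S\PP  lex  "under"
[0,3] S  <  k=2

[0,3] S   <
  [0,2] PP   >
    [0,1] "park" : PP/S
    [1,2] "no" : S
  [2,3] "under" : S\PP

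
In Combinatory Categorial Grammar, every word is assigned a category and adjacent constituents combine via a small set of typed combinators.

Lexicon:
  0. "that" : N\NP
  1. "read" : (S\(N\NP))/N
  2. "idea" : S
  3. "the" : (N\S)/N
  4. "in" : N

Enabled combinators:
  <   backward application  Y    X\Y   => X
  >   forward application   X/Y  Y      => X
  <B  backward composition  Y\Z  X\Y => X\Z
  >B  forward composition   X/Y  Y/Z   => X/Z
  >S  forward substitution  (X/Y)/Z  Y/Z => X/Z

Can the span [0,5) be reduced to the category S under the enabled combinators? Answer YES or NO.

YES

[0,5] S   <
  [0,1] "that" : N\NP
  [1,5] S\(N\NP)   >
    [1,2] "read" : (S\(N\NP))/N
    [2,5] N   <
      [2,3] "idea" : S
      [3,5] N\S   >
        [3,4] "the" : (N\S)/N
        [4,5] "in" : N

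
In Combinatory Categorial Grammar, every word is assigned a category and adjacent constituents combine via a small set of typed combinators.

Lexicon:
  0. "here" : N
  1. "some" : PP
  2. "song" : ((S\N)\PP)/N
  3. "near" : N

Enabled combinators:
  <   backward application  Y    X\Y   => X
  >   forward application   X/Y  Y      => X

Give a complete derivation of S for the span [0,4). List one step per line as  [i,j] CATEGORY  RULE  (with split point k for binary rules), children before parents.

[0,4] S   <
  [0,1] "here" : N
  [1,4] S\N   <
    [1,2] "some" : PP
    [2,4] (S\N)\PP   >
      [2,3] "song" : ((S\N)\PP)/N
      [3,4] "near" : N

[0,1] N  lex  "here"
[1,2] PP  lex  "some"
[2,3] ((S\N)\PP)/N  lex  "song"
[3,4] N  lex  "near"
[2,4] (S\N)\PP  >  k=3
[1,4] S\N  <  k=2
[0,4] S  <  k=1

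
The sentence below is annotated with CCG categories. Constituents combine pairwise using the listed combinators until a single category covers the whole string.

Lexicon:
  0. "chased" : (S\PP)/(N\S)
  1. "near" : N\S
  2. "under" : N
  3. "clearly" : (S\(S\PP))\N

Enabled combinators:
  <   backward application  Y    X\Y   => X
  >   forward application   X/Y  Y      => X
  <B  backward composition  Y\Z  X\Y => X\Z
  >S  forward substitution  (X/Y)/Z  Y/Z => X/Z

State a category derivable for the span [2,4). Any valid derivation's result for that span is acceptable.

[0,4] S   <
  [0,2] S\PP   >
    [0,1] "chased" : (S\PP)/(N\S)
    [1,2] "near" : N\S
  [2,4] S\(S\PP)   <
    [2,3] "under" : N
    [3,4] "clearly" : (S\(S\PP))\N

S\(S\PP)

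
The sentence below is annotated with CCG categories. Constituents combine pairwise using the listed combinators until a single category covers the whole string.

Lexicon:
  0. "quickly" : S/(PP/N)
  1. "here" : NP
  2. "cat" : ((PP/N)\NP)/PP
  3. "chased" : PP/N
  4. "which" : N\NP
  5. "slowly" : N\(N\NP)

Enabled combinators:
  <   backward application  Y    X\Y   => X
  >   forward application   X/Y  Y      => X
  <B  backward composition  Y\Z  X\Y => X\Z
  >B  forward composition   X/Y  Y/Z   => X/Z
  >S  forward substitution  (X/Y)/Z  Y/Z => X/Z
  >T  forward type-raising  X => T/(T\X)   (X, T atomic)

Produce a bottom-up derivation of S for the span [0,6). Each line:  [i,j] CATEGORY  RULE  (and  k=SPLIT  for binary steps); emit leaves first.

[0,6] S   >
  [0,1] "quickly" : S/(PP/N)
  [1,6] PP/N   <
    [1,2] "here" : NP
    [2,6] (PP/N)\NP   >
      [2,3] "cat" : ((PP/N)\NP)/PP
      [3,6] PP   >
        [3,4] "chased" : PP/N
        [4,6] N   <
          [4,5] "which" : N\NP
          [5,6] "slowly" : N\(N\NP)

[0,1] S/(PP/N)  lex  "quickly"
[1,2] NP  lex  "here"
[2,3] ((PP/N)\NP)/PP  lex  "cat"
[3,4] PP/N  lex  "chased"
[4,5] N\NP  lex  "which"
[5,6] N\(N\NP)  lex  "slowly"
[4,6] N  <  k=5
[3,6] PP  >  k=4
[2,6] (PP/N)\NP  >  k=3
[1,6] PP/N  <  k=2
[0,6] S  >  k=1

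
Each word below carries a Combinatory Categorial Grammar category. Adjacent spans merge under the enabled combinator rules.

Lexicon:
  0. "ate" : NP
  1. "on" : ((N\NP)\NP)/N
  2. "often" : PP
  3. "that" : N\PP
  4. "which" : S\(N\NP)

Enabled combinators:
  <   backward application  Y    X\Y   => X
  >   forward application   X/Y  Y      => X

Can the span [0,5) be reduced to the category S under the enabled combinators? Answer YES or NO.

[0,5] S   <
  [0,4] N\NP   <
    [0,1] "ate" : NP
    [1,4] (N\NP)\NP   >
      [1,2] "on" : ((N\NP)\NP)/N
      [2,4] N   <
        [2,3] "often" : PP
        [3,4] "that" : N\PP
  [4,5] "which" : S\(N\NP)

YES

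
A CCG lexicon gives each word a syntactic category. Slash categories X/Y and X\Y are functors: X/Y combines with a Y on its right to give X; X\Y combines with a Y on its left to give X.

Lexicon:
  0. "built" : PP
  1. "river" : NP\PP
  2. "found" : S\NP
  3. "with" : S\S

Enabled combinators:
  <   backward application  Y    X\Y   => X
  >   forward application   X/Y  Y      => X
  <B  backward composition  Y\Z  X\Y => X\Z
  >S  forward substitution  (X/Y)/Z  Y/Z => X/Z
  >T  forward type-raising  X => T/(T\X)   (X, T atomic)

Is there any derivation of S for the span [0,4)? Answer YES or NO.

[0,4] S   <
  [0,2] NP   >
    [0,1] NP/(NP\PP)   >T
      [0,1] "built" : PP
    [1,2] "river" : NP\PP
  [2,4] S\NP   <B
    [2,3] "found" : S\NP
    [3,4] "with" : S\S

YES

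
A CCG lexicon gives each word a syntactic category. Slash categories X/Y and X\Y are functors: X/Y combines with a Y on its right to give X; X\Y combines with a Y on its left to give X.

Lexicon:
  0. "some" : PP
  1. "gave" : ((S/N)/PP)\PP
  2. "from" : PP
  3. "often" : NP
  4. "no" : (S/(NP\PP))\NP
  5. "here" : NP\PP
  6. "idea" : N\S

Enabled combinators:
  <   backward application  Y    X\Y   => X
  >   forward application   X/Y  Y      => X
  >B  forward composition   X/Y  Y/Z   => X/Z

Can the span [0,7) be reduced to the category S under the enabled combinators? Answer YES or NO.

YES

[0,7] S   >
  [0,3] S/N   >
    [0,2] (S/N)/PP   <
      [0,1] "some" : PP
      [1,2] "gave" : ((S/N)/PP)\PP
    [2,3] "from" : PP
  [3,7] N   <
    [3,6] S   >
      [3,5] S/(NP\PP)   <
        [3,4] "often" : NP
        [4,5] "no" : (S/(NP\PP))\NP
      [5,6] "here" : NP\PP
    [6,7] "idea" : N\S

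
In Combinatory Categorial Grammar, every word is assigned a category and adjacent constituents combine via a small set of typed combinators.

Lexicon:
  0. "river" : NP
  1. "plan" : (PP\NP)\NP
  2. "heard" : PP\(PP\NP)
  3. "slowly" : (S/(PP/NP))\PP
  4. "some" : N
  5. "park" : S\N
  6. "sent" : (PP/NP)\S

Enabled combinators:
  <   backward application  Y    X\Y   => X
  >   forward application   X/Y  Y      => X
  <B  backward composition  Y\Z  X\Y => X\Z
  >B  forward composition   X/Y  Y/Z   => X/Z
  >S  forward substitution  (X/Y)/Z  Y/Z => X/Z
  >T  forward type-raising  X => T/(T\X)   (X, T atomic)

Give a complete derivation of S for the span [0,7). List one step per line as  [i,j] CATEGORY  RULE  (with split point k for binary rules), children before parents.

[0,7] S   >
  [0,4] S/(PP/NP)   <
    [0,3] PP   <
      [0,2] PP\NP   <
        [0,1] "river" : NP
        [1,2] "plan" : (PP\NP)\NP
      [2,3] "heard" : PP\(PP\NP)
    [3,4] "slowly" : (S/(PP/NP))\PP
  [4,7] PP/NP   <
    [4,6] S   <
      [4,5] "some" : N
      [5,6] "park" : S\N
    [6,7] "sent" : (PP/NP)\S

[0,1] NP  lex  "river"
[1,2] (PP\NP)\NP  lex  "plan"
[0,2] PP\NP  <  k=1
[2,3] PP\(PP\NP)  lex  "heard"
[0,3] PP  <  k=2
[3,4] (S/(PP/NP))\PP  lex  "slowly"
[0,4] S/(PP/NP)  <  k=3
[4,5] N  lex  "some"
[5,6] S\N  lex  "park"
[4,6] S  <  k=5
[6,7] (PP/NP)\S  lex  "sent"
[4,7] PP/NP  <  k=6
[0,7] S  >  k=4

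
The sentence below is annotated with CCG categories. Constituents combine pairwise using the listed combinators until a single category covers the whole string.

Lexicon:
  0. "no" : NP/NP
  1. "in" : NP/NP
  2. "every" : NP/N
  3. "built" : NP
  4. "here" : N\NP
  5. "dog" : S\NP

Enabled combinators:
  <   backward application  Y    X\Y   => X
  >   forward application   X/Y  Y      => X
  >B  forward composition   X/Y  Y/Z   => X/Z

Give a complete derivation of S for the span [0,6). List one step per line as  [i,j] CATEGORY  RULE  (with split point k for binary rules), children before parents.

[0,1] NP/NP  lex  "no"
[1,2] NP/NP  lex  "in"
[2,3] NP/N  lex  "every"
[1,3] NP/N  >B  k=2
[0,3] NP/N  >B  k=1
[3,4] NP  lex  "built"
[4,5] N\NP  lex  "here"
[3,5] N  <  k=4
[0,5] NP  >  k=3
[5,6] S\NP  lex  "dog"
[0,6] S  <  k=5

[0,6] S   <
  [0,5] NP   >
    [0,3] NP/N   >B
      [0,1] "no" : NP/NP
      [1,3] NP/N   >B
        [1,2] "in" : NP/NP
        [2,3] "every" : NP/N
    [3,5] N   <
      [3,4] "built" : NP
      [4,5] "here" : N\NP
  [5,6] "dog" : S\NP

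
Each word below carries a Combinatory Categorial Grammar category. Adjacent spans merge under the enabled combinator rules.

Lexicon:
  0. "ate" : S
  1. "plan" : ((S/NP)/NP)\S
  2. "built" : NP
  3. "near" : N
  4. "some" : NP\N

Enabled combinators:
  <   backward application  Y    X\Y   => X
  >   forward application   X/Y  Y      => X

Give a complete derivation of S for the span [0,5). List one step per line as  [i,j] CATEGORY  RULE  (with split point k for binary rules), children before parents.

[0,5] S   >
  [0,3] S/NP   >
    [0,2] (S/NP)/NP   <
      [0,1] "ate" : S
      [1,2] "plan" : ((S/NP)/NP)\S
    [2,3] "built" : NP
  [3,5] NP   <
    [3,4] "near" : N
    [4,5] "some" : NP\N

[0,1] S  lex  "ate"
[1,2] ((S/NP)/NP)\S  lex  "plan"
[0,2] (S/NP)/NP  <  k=1
[2,3] NP  lex  "built"
[0,3] S/NP  >  k=2
[3,4] N  lex  "near"
[4,5] NP\N  lex  "some"
[3,5] NP  <  k=4
[0,5] S  >  k=3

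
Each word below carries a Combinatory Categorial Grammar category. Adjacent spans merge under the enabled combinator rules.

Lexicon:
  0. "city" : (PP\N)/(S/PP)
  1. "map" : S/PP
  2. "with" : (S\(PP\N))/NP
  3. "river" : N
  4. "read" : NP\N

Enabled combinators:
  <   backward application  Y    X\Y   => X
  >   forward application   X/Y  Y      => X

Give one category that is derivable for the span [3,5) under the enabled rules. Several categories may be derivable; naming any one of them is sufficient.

[0,5] S   <
  [0,2] PP\N   >
    [0,1] "city" : (PP\N)/(S/PP)
    [1,2] "map" : S/PP
  [2,5] S\(PP\N)   >
    [2,3] "with" : (S\(PP\N))/NP
    [3,5] NP   <
      [3,4] "river" : N
      [4,5] "read" : NP\N

NP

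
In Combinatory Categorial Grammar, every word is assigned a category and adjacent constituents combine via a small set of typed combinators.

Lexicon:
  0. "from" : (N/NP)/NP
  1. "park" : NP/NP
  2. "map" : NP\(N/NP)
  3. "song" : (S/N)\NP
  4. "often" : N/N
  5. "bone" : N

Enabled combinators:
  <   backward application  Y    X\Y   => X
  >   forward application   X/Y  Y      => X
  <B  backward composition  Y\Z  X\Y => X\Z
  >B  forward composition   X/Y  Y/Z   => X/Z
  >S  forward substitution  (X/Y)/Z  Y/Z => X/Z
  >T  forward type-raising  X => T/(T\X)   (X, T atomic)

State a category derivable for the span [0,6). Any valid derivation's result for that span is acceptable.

S

[0,6] S   >
  [0,5] S/N   >B
    [0,4] S/N   <
      [0,3] NP   <
        [0,2] N/NP   >S
          [0,1] "from" : (N/NP)/NP
          [1,2] "park" : NP/NP
        [2,3] "map" : NP\(N/NP)
      [3,4] "song" : (S/N)\NP
    [4,5] "often" : N/N
  [5,6] "bone" : N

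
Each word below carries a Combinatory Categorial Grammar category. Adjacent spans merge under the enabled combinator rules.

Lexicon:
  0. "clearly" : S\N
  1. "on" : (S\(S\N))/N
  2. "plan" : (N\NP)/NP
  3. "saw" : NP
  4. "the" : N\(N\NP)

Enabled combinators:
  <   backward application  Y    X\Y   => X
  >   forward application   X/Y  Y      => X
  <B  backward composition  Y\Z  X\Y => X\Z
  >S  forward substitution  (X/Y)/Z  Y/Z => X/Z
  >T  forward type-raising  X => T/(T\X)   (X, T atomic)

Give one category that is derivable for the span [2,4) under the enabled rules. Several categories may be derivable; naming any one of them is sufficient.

[0,5] S   <
  [0,1] "clearly" : S\N
  [1,5] S\(S\N)   >
    [1,2] "on" : (S\(S\N))/N
    [2,5] N   <
      [2,4] N\NP   >
        [2,3] "plan" : (N\NP)/NP
        [3,4] "saw" : NP
      [4,5] "the" : N\(N\NP)

N\NP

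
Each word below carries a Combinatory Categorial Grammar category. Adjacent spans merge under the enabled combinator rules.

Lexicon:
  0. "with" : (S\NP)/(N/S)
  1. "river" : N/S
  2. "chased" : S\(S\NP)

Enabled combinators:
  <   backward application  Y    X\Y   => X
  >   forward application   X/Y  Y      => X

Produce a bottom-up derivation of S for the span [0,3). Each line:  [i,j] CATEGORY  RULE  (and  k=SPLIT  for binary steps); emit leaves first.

[0,1] (S\NP)/(N/S)  lex  "with"
[1,2] N/S  lex  "river"
[0,2] S\NP  >  k=1
[2,3] S\(S\NP)  lex  "chased"
[0,3] S  <  k=2

[0,3] S   <
  [0,2] S\NP   >
    [0,1] "with" : (S\NP)/(N/S)
    [1,2] "river" : N/S
  [2,3] "chased" : S\(S\NP)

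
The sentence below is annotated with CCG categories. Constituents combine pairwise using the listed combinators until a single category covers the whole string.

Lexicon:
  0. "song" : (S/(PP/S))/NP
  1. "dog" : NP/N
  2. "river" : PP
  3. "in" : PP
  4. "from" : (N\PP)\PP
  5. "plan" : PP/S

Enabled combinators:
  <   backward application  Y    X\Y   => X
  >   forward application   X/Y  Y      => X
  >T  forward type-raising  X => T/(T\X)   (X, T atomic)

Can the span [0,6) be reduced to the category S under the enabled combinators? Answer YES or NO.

[0,6] S   >
  [0,5] S/(PP/S)   >
    [0,1] "song" : (S/(PP/S))/NP
    [1,5] NP   >
      [1,2] "dog" : NP/N
      [2,5] N   >
        [2,3] N/(N\PP)   >T
          [2,3] "river" : PP
        [3,5] N\PP   <
          [3,4] "in" : PP
          [4,5] "from" : (N\PP)\PP
  [5,6] "plan" : PP/S

YES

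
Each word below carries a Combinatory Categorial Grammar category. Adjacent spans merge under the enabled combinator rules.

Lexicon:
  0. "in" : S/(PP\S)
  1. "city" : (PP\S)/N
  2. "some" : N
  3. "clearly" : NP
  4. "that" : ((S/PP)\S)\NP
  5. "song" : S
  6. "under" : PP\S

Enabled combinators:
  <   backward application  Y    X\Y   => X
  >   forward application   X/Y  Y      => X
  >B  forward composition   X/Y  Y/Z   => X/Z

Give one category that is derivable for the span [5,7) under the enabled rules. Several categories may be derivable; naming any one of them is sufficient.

PP

[0,7] S   >
  [0,5] S/PP   <
    [0,3] S   >
      [0,2] S/N   >B
        [0,1] "in" : S/(PP\S)
        [1,2] "city" : (PP\S)/N
      [2,3] "some" : N
    [3,5] (S/PP)\S   <
      [3,4] "clearly" : NP
      [4,5] "that" : ((S/PP)\S)\NP
  [5,7] PP   <
    [5,6] "song" : S
    [6,7] "under" : PP\S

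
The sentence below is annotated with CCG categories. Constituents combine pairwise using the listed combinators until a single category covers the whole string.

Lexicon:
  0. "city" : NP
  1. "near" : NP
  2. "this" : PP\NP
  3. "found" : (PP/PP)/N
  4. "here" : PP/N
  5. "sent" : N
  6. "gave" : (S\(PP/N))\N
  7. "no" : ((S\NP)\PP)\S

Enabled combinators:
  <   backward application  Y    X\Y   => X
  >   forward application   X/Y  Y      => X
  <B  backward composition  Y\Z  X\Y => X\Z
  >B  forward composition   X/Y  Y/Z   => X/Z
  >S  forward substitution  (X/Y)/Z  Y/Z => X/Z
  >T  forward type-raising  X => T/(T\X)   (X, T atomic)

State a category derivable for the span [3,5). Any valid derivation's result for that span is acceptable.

[0,8] S   <
  [0,1] "city" : NP
  [1,8] S\NP   <
    [1,3] PP   >
      [1,2] PP/(PP\NP)   >T
        [1,2] "near" : NP
      [2,3] "this" : PP\NP
    [3,8] (S\NP)\PP   <
      [3,7] S   <
        [3,5] PP/N   >S
          [3,4] "found" : (PP/PP)/N
          [4,5] "here" : PP/N
        [5,7] S\(PP/N)   <
          [5,6] "sent" : N
          [6,7] "gave" : (S\(PP/N))\N
      [7,8] "no" : ((S\NP)\PP)\S

PP/N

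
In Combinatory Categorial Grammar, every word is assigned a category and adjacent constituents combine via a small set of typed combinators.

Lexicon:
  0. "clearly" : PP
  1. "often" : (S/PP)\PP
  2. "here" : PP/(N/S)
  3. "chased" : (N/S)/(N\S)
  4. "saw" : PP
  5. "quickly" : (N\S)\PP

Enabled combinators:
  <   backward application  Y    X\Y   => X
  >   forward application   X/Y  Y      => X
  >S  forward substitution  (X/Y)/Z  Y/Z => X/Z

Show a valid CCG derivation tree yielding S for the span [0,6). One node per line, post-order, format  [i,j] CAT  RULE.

[0,6] S   >
  [0,2] S/PP   <
    [0,1] "clearly" : PP
    [1,2] "often" : (S/PP)\PP
  [2,6] PP   >
    [2,3] "here" : PP/(N/S)
    [3,6] N/S   >
      [3,4] "chased" : (N/S)/(N\S)
      [4,6] N\S   <
        [4,5] "saw" : PP
        [5,6] "quickly" : (N\S)\PP

[0,1] PP  lex  "clearly"
[1,2] (S/PP)\PP  lex  "often"
[0,2] S/PP  <  k=1
[2,3] PP/(N/S)  lex  "here"
[3,4] (N/S)/(N\S)  lex  "chased"
[4,5] PP  lex  "saw"
[5,6] (N\S)\PP  lex  "quickly"
[4,6] N\S  <  k=5
[3,6] N/S  >  k=4
[2,6] PP  >  k=3
[0,6] S  >  k=2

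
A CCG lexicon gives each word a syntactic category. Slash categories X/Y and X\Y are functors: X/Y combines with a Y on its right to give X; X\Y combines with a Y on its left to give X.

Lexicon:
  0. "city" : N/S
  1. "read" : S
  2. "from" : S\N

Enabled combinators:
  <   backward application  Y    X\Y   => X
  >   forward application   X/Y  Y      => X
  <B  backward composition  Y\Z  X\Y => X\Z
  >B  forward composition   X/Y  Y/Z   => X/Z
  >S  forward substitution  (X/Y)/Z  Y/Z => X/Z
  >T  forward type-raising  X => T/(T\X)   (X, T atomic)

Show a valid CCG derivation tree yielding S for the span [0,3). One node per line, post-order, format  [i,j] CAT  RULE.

[0,3] S   <
  [0,2] N   >
    [0,1] "city" : N/S
    [1,2] "read" : S
  [2,3] "from" : S\N

[0,1] N/S  lex  "city"
[1,2] S  lex  "read"
[0,2] N  >  k=1
[2,3] S\N  lex  "from"
[0,3] S  <  k=2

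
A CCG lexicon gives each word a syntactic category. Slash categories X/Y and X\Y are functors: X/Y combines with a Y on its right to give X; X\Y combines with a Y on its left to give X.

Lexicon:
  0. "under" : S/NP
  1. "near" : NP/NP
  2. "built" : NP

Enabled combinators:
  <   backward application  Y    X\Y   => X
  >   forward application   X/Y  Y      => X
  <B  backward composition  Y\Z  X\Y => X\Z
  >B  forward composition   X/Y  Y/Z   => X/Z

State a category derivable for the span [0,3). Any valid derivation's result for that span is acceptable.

S

[0,3] S   >
  [0,2] S/NP   >B
    [0,1] "under" : S/NP
    [1,2] "near" : NP/NP
  [2,3] "built" : NP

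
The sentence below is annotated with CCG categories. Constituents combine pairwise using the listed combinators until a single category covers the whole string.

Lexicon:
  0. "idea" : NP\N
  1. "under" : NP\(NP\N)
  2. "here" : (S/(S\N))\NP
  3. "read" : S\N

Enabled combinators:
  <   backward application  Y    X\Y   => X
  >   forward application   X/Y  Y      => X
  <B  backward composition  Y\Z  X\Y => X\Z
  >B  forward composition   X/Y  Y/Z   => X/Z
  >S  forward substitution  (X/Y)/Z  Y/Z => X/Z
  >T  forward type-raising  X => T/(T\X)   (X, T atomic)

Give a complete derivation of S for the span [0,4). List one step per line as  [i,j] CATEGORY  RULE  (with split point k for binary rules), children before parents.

[0,1] NP\N  lex  "idea"
[1,2] NP\(NP\N)  lex  "under"
[0,2] NP  <  k=1
[2,3] (S/(S\N))\NP  lex  "here"
[0,3] S/(S\N)  <  k=2
[3,4] S\N  lex  "read"
[0,4] S  >  k=3

[0,4] S   >
  [0,3] S/(S\N)   <
    [0,2] NP   <
      [0,1] "idea" : NP\N
      [1,2] "under" : NP\(NP\N)
    [2,3] "here" : (S/(S\N))\NP
  [3,4] "read" : S\N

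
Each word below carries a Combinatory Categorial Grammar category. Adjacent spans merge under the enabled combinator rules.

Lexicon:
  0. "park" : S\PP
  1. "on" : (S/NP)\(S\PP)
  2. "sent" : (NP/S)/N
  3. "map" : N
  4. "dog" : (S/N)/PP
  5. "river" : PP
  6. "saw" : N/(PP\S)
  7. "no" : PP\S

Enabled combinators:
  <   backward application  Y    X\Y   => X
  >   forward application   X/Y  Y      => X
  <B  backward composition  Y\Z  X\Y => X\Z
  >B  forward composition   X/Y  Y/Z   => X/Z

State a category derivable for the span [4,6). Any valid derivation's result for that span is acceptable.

[0,8] S   >
  [0,2] S/NP   <
    [0,1] "park" : S\PP
    [1,2] "on" : (S/NP)\(S\PP)
  [2,8] NP   >
    [2,6] NP/N   >B
      [2,4] NP/S   >
        [2,3] "sent" : (NP/S)/N
        [3,4] "map" : N
      [4,6] S/N   >
        [4,5] "dog" : (S/N)/PP
        [5,6] "river" : PP
    [6,8] N   >
      [6,7] "saw" : N/(PP\S)
      [7,8] "no" : PP\S

S/N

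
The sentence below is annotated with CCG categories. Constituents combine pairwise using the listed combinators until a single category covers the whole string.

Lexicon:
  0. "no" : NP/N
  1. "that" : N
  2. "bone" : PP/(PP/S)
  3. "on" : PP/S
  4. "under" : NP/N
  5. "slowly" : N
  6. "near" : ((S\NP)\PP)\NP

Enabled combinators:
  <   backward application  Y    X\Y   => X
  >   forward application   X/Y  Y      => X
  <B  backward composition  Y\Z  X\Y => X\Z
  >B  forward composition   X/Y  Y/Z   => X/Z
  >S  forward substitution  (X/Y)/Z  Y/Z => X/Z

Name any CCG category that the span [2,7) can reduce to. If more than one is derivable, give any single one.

[0,7] S   <
  [0,2] NP   >
    [0,1] "no" : NP/N
    [1,2] "that" : N
  [2,7] S\NP   <
    [2,4] PP   >
      [2,3] "bone" : PP/(PP/S)
      [3,4] "on" : PP/S
    [4,7] (S\NP)\PP   <
      [4,6] NP   >
        [4,5] "under" : NP/N
        [5,6] "slowly" : N
      [6,7] "near" : ((S\NP)\PP)\NP

S\NP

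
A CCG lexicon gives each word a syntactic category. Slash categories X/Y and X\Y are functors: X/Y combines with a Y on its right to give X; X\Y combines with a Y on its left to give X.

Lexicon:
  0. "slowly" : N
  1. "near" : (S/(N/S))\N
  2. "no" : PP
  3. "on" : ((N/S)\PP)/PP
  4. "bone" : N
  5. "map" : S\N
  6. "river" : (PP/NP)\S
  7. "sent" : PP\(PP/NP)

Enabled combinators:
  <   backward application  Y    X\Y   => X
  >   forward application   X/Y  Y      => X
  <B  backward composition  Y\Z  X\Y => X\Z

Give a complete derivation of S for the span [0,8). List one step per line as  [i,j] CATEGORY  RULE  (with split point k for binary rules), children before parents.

[0,8] S   >
  [0,2] S/(N/S)   <
    [0,1] "slowly" : N
    [1,2] "near" : (S/(N/S))\N
  [2,8] N/S   <
    [2,3] "no" : PP
    [3,8] (N/S)\PP   >
      [3,4] "on" : ((N/S)\PP)/PP
      [4,8] PP   <
        [4,7] PP/NP   <
          [4,6] S   <
            [4,5] "bone" : N
            [5,6] "map" : S\N
          [6,7] "river" : (PP/NP)\S
        [7,8] "sent" : PP\(PP/NP)

[0,1] N  lex  "slowly"
[1,2] (S/(N/S))\N  lex  "near"
[0,2] S/(N/S)  <  k=1
[2,3] PP  lex  "no"
[3,4] ((N/S)\PP)/PP  lex  "on"
[4,5] N  lex  "bone"
[5,6] S\N  lex  "map"
[4,6] S  <  k=5
[6,7] (PP/NP)\S  lex  "river"
[4,7] PP/NP  <  k=6
[7,8] PP\(PP/NP)  lex  "sent"
[4,8] PP  <  k=7
[3,8] (N/S)\PP  >  k=4
[2,8] N/S  <  k=3
[0,8] S  >  k=2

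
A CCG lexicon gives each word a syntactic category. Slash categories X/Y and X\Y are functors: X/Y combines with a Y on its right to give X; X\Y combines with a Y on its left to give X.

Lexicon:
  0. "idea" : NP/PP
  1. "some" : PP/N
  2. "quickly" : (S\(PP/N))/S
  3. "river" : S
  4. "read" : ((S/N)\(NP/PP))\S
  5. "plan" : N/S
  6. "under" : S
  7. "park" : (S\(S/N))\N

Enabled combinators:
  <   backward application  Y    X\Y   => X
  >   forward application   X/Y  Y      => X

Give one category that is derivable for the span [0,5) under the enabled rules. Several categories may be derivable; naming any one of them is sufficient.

[0,8] S   <
  [0,5] S/N   <
    [0,1] "idea" : NP/PP
    [1,5] (S/N)\(NP/PP)   <
      [1,4] S   <
        [1,2] "some" : PP/N
        [2,4] S\(PP/N)   >
          [2,3] "quickly" : (S\(PP/N))/S
          [3,4] "river" : S
      [4,5] "read" : ((S/N)\(NP/PP))\S
  [5,8] S\(S/N)   <
    [5,7] N   >
      [5,6] "plan" : N/S
      [6,7] "under" : S
    [7,8] "park" : (S\(S/N))\N

S/N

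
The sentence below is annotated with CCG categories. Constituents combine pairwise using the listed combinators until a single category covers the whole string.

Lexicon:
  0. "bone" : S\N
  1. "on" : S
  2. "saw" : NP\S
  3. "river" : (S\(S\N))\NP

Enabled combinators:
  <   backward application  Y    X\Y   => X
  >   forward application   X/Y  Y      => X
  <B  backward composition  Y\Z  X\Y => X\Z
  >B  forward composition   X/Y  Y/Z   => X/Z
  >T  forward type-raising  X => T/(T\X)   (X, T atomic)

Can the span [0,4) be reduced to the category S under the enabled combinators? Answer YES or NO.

[0,4] S   <
  [0,1] "bone" : S\N
  [1,4] S\(S\N)   <
    [1,3] NP   >
      [1,2] NP/(NP\S)   >T
        [1,2] "on" : S
      [2,3] "saw" : NP\S
    [3,4] "river" : (S\(S\N))\NP

YES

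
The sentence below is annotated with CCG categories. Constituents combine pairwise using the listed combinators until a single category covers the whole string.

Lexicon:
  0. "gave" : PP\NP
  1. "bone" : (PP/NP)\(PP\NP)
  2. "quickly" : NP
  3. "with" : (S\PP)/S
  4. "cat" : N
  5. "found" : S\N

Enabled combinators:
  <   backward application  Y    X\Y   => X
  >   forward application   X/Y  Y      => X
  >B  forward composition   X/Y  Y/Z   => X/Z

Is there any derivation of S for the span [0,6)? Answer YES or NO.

YES

[0,6] S   <
  [0,3] PP   >
    [0,2] PP/NP   <
      [0,1] "gave" : PP\NP
      [1,2] "bone" : (PP/NP)\(PP\NP)
    [2,3] "quickly" : NP
  [3,6] S\PP   >
    [3,4] "with" : (S\PP)/S
    [4,6] S   <
      [4,5] "cat" : N
      [5,6] "found" : S\N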